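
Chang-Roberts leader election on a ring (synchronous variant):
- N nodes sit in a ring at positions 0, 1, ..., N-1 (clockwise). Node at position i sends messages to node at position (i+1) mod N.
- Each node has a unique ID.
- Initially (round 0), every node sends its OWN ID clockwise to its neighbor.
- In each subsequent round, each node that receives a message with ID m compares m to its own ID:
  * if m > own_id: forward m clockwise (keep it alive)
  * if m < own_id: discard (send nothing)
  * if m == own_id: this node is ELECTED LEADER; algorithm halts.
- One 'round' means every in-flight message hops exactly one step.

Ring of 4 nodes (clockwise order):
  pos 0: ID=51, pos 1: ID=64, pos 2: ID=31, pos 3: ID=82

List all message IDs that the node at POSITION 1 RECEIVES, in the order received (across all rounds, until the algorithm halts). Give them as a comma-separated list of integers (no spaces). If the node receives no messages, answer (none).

Round 1: pos1(id64) recv 51: drop; pos2(id31) recv 64: fwd; pos3(id82) recv 31: drop; pos0(id51) recv 82: fwd
Round 2: pos3(id82) recv 64: drop; pos1(id64) recv 82: fwd
Round 3: pos2(id31) recv 82: fwd
Round 4: pos3(id82) recv 82: ELECTED

Answer: 51,82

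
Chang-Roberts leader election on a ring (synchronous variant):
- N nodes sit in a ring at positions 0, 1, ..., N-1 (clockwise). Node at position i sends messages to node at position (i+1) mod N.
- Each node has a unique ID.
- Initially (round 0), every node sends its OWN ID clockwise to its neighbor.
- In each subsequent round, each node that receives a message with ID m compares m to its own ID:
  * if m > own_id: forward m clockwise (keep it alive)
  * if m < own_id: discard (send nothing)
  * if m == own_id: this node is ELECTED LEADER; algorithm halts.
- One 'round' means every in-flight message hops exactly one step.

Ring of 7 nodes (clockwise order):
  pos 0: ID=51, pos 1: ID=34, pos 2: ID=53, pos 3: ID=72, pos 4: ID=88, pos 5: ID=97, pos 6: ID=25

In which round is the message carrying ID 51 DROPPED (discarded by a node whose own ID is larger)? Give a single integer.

Round 1: pos1(id34) recv 51: fwd; pos2(id53) recv 34: drop; pos3(id72) recv 53: drop; pos4(id88) recv 72: drop; pos5(id97) recv 88: drop; pos6(id25) recv 97: fwd; pos0(id51) recv 25: drop
Round 2: pos2(id53) recv 51: drop; pos0(id51) recv 97: fwd
Round 3: pos1(id34) recv 97: fwd
Round 4: pos2(id53) recv 97: fwd
Round 5: pos3(id72) recv 97: fwd
Round 6: pos4(id88) recv 97: fwd
Round 7: pos5(id97) recv 97: ELECTED
Message ID 51 originates at pos 0; dropped at pos 2 in round 2

Answer: 2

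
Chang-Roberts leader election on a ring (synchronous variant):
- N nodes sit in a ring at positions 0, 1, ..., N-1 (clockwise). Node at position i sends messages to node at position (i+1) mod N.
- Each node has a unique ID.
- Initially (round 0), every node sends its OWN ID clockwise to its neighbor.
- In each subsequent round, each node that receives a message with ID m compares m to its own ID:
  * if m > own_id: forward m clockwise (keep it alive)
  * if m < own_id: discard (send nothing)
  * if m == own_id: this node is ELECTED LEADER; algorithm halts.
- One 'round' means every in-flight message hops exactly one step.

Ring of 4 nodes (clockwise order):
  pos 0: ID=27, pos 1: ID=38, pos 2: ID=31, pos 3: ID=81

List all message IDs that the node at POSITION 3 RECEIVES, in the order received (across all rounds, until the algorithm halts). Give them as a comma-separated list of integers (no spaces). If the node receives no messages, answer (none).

Round 1: pos1(id38) recv 27: drop; pos2(id31) recv 38: fwd; pos3(id81) recv 31: drop; pos0(id27) recv 81: fwd
Round 2: pos3(id81) recv 38: drop; pos1(id38) recv 81: fwd
Round 3: pos2(id31) recv 81: fwd
Round 4: pos3(id81) recv 81: ELECTED

Answer: 31,38,81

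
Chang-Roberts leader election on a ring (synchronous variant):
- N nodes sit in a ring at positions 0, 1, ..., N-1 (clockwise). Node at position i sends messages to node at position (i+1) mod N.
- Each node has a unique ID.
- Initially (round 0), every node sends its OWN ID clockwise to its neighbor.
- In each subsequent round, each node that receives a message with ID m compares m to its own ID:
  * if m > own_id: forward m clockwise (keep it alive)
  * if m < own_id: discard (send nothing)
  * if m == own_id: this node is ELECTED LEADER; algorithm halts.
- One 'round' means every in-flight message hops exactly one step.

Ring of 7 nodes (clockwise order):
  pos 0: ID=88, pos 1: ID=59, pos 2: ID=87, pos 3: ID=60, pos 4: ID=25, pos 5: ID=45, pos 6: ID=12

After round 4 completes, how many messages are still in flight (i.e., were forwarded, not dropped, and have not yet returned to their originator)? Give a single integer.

Answer: 2

Derivation:
Round 1: pos1(id59) recv 88: fwd; pos2(id87) recv 59: drop; pos3(id60) recv 87: fwd; pos4(id25) recv 60: fwd; pos5(id45) recv 25: drop; pos6(id12) recv 45: fwd; pos0(id88) recv 12: drop
Round 2: pos2(id87) recv 88: fwd; pos4(id25) recv 87: fwd; pos5(id45) recv 60: fwd; pos0(id88) recv 45: drop
Round 3: pos3(id60) recv 88: fwd; pos5(id45) recv 87: fwd; pos6(id12) recv 60: fwd
Round 4: pos4(id25) recv 88: fwd; pos6(id12) recv 87: fwd; pos0(id88) recv 60: drop
After round 4: 2 messages still in flight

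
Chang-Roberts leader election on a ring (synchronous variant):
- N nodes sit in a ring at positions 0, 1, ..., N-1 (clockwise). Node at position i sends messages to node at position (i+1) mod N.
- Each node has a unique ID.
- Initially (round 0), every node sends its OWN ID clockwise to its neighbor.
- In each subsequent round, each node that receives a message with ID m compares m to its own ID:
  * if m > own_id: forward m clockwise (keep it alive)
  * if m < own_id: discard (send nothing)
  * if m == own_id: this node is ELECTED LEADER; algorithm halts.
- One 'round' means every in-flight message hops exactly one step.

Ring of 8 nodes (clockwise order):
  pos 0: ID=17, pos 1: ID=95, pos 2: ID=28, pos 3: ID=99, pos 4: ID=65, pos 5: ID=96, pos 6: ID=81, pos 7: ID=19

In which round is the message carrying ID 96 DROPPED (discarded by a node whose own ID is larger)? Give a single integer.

Answer: 6

Derivation:
Round 1: pos1(id95) recv 17: drop; pos2(id28) recv 95: fwd; pos3(id99) recv 28: drop; pos4(id65) recv 99: fwd; pos5(id96) recv 65: drop; pos6(id81) recv 96: fwd; pos7(id19) recv 81: fwd; pos0(id17) recv 19: fwd
Round 2: pos3(id99) recv 95: drop; pos5(id96) recv 99: fwd; pos7(id19) recv 96: fwd; pos0(id17) recv 81: fwd; pos1(id95) recv 19: drop
Round 3: pos6(id81) recv 99: fwd; pos0(id17) recv 96: fwd; pos1(id95) recv 81: drop
Round 4: pos7(id19) recv 99: fwd; pos1(id95) recv 96: fwd
Round 5: pos0(id17) recv 99: fwd; pos2(id28) recv 96: fwd
Round 6: pos1(id95) recv 99: fwd; pos3(id99) recv 96: drop
Round 7: pos2(id28) recv 99: fwd
Round 8: pos3(id99) recv 99: ELECTED
Message ID 96 originates at pos 5; dropped at pos 3 in round 6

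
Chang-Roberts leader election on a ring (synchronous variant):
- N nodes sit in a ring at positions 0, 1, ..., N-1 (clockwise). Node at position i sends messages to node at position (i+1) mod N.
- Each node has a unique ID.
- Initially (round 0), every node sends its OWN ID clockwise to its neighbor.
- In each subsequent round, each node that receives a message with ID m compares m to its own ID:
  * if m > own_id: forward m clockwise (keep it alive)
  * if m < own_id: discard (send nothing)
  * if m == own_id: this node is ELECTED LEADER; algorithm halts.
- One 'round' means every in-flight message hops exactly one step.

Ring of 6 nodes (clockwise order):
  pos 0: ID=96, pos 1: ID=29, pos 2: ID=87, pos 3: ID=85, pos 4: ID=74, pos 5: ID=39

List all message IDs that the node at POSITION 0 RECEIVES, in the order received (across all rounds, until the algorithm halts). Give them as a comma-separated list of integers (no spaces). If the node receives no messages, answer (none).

Round 1: pos1(id29) recv 96: fwd; pos2(id87) recv 29: drop; pos3(id85) recv 87: fwd; pos4(id74) recv 85: fwd; pos5(id39) recv 74: fwd; pos0(id96) recv 39: drop
Round 2: pos2(id87) recv 96: fwd; pos4(id74) recv 87: fwd; pos5(id39) recv 85: fwd; pos0(id96) recv 74: drop
Round 3: pos3(id85) recv 96: fwd; pos5(id39) recv 87: fwd; pos0(id96) recv 85: drop
Round 4: pos4(id74) recv 96: fwd; pos0(id96) recv 87: drop
Round 5: pos5(id39) recv 96: fwd
Round 6: pos0(id96) recv 96: ELECTED

Answer: 39,74,85,87,96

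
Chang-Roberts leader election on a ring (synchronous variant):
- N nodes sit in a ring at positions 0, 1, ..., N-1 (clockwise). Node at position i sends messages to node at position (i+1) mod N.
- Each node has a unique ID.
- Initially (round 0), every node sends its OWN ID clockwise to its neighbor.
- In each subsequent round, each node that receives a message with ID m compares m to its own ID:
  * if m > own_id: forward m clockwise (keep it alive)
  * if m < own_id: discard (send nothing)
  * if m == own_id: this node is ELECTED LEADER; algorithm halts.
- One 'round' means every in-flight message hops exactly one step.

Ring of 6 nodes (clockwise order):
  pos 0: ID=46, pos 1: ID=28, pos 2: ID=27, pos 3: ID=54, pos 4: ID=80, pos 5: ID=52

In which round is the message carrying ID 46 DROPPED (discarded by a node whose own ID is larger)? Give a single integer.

Answer: 3

Derivation:
Round 1: pos1(id28) recv 46: fwd; pos2(id27) recv 28: fwd; pos3(id54) recv 27: drop; pos4(id80) recv 54: drop; pos5(id52) recv 80: fwd; pos0(id46) recv 52: fwd
Round 2: pos2(id27) recv 46: fwd; pos3(id54) recv 28: drop; pos0(id46) recv 80: fwd; pos1(id28) recv 52: fwd
Round 3: pos3(id54) recv 46: drop; pos1(id28) recv 80: fwd; pos2(id27) recv 52: fwd
Round 4: pos2(id27) recv 80: fwd; pos3(id54) recv 52: drop
Round 5: pos3(id54) recv 80: fwd
Round 6: pos4(id80) recv 80: ELECTED
Message ID 46 originates at pos 0; dropped at pos 3 in round 3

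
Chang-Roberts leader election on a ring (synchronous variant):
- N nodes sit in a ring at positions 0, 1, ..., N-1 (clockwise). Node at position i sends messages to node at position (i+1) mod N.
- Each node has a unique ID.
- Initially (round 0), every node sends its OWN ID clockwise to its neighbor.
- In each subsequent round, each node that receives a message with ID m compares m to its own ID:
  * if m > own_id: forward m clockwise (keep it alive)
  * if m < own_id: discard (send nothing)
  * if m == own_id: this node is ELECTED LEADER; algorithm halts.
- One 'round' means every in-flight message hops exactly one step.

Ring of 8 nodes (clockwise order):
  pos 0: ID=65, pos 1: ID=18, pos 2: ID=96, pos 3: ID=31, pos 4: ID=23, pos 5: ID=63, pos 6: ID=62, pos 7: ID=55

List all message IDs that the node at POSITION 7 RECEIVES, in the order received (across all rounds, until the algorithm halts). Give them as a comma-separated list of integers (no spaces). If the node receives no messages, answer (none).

Round 1: pos1(id18) recv 65: fwd; pos2(id96) recv 18: drop; pos3(id31) recv 96: fwd; pos4(id23) recv 31: fwd; pos5(id63) recv 23: drop; pos6(id62) recv 63: fwd; pos7(id55) recv 62: fwd; pos0(id65) recv 55: drop
Round 2: pos2(id96) recv 65: drop; pos4(id23) recv 96: fwd; pos5(id63) recv 31: drop; pos7(id55) recv 63: fwd; pos0(id65) recv 62: drop
Round 3: pos5(id63) recv 96: fwd; pos0(id65) recv 63: drop
Round 4: pos6(id62) recv 96: fwd
Round 5: pos7(id55) recv 96: fwd
Round 6: pos0(id65) recv 96: fwd
Round 7: pos1(id18) recv 96: fwd
Round 8: pos2(id96) recv 96: ELECTED

Answer: 62,63,96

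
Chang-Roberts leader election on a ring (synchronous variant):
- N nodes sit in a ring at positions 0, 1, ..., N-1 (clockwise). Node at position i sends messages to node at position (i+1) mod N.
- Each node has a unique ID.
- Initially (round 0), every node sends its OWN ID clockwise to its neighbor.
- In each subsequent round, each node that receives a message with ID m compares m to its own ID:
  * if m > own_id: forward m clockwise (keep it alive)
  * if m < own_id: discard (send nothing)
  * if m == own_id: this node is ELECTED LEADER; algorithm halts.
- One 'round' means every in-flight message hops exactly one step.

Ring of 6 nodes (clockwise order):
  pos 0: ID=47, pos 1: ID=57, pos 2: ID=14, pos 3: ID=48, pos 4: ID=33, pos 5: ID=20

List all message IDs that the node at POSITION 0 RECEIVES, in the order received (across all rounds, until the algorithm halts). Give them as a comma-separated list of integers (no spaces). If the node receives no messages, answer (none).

Answer: 20,33,48,57

Derivation:
Round 1: pos1(id57) recv 47: drop; pos2(id14) recv 57: fwd; pos3(id48) recv 14: drop; pos4(id33) recv 48: fwd; pos5(id20) recv 33: fwd; pos0(id47) recv 20: drop
Round 2: pos3(id48) recv 57: fwd; pos5(id20) recv 48: fwd; pos0(id47) recv 33: drop
Round 3: pos4(id33) recv 57: fwd; pos0(id47) recv 48: fwd
Round 4: pos5(id20) recv 57: fwd; pos1(id57) recv 48: drop
Round 5: pos0(id47) recv 57: fwd
Round 6: pos1(id57) recv 57: ELECTED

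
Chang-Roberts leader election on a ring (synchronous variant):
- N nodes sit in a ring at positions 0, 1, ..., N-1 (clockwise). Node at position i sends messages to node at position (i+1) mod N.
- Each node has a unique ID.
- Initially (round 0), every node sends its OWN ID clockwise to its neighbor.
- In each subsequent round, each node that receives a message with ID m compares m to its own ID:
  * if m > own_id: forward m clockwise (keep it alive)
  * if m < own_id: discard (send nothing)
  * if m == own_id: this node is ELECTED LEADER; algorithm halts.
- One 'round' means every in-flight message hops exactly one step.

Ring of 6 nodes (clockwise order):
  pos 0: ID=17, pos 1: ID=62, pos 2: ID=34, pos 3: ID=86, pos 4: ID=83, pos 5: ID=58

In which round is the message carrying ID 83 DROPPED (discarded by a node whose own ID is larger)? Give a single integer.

Answer: 5

Derivation:
Round 1: pos1(id62) recv 17: drop; pos2(id34) recv 62: fwd; pos3(id86) recv 34: drop; pos4(id83) recv 86: fwd; pos5(id58) recv 83: fwd; pos0(id17) recv 58: fwd
Round 2: pos3(id86) recv 62: drop; pos5(id58) recv 86: fwd; pos0(id17) recv 83: fwd; pos1(id62) recv 58: drop
Round 3: pos0(id17) recv 86: fwd; pos1(id62) recv 83: fwd
Round 4: pos1(id62) recv 86: fwd; pos2(id34) recv 83: fwd
Round 5: pos2(id34) recv 86: fwd; pos3(id86) recv 83: drop
Round 6: pos3(id86) recv 86: ELECTED
Message ID 83 originates at pos 4; dropped at pos 3 in round 5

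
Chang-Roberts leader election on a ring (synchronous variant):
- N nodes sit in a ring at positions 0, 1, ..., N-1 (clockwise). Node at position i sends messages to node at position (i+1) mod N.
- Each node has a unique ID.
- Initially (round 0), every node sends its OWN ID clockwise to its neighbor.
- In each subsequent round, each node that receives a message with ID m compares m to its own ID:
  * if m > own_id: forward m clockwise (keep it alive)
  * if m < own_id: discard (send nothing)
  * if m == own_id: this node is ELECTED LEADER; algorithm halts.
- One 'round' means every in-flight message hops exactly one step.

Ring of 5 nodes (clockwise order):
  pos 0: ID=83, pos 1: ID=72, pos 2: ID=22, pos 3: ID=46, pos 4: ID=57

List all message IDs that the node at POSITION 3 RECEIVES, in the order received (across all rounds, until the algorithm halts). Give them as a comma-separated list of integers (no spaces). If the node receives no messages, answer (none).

Round 1: pos1(id72) recv 83: fwd; pos2(id22) recv 72: fwd; pos3(id46) recv 22: drop; pos4(id57) recv 46: drop; pos0(id83) recv 57: drop
Round 2: pos2(id22) recv 83: fwd; pos3(id46) recv 72: fwd
Round 3: pos3(id46) recv 83: fwd; pos4(id57) recv 72: fwd
Round 4: pos4(id57) recv 83: fwd; pos0(id83) recv 72: drop
Round 5: pos0(id83) recv 83: ELECTED

Answer: 22,72,83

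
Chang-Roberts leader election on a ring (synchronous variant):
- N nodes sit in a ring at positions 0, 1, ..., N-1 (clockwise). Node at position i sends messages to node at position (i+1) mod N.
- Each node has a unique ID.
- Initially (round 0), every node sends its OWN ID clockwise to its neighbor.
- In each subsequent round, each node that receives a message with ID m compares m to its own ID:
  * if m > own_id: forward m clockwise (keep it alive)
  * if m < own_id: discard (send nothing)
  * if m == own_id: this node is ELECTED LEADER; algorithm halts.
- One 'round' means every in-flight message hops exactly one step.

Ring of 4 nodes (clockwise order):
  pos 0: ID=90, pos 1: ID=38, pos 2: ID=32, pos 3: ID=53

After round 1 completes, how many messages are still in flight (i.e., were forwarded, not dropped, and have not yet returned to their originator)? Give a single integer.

Round 1: pos1(id38) recv 90: fwd; pos2(id32) recv 38: fwd; pos3(id53) recv 32: drop; pos0(id90) recv 53: drop
After round 1: 2 messages still in flight

Answer: 2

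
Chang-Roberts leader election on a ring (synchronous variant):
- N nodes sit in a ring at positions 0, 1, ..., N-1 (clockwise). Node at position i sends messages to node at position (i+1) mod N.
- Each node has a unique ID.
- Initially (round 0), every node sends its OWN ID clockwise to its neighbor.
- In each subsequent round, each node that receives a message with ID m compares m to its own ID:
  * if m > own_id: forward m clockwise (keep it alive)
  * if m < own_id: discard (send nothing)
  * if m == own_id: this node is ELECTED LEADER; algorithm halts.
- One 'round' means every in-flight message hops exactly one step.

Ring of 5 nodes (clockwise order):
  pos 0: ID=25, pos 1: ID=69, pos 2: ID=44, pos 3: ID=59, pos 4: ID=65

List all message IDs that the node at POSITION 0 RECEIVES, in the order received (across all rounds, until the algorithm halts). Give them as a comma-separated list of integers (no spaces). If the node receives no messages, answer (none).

Round 1: pos1(id69) recv 25: drop; pos2(id44) recv 69: fwd; pos3(id59) recv 44: drop; pos4(id65) recv 59: drop; pos0(id25) recv 65: fwd
Round 2: pos3(id59) recv 69: fwd; pos1(id69) recv 65: drop
Round 3: pos4(id65) recv 69: fwd
Round 4: pos0(id25) recv 69: fwd
Round 5: pos1(id69) recv 69: ELECTED

Answer: 65,69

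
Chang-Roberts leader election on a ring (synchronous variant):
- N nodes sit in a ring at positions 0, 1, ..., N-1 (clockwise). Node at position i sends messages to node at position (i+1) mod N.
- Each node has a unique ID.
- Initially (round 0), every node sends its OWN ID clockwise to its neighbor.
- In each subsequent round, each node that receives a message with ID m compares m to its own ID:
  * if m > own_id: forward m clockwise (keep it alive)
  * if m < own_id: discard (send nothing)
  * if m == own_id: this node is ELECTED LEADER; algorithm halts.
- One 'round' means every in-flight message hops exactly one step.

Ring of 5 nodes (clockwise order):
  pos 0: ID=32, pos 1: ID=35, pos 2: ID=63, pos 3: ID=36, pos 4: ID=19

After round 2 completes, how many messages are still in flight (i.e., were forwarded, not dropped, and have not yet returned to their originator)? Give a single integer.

Answer: 2

Derivation:
Round 1: pos1(id35) recv 32: drop; pos2(id63) recv 35: drop; pos3(id36) recv 63: fwd; pos4(id19) recv 36: fwd; pos0(id32) recv 19: drop
Round 2: pos4(id19) recv 63: fwd; pos0(id32) recv 36: fwd
After round 2: 2 messages still in flight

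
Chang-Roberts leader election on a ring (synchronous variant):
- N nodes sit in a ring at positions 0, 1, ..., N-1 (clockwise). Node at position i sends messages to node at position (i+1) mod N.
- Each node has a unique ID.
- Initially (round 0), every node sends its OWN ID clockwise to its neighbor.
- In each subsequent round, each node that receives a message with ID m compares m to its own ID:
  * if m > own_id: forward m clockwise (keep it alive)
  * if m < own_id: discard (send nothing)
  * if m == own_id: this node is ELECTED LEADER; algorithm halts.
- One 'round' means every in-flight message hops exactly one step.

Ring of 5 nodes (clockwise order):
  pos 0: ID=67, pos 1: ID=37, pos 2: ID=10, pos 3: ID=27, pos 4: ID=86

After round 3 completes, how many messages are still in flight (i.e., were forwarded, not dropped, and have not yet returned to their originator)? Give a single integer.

Round 1: pos1(id37) recv 67: fwd; pos2(id10) recv 37: fwd; pos3(id27) recv 10: drop; pos4(id86) recv 27: drop; pos0(id67) recv 86: fwd
Round 2: pos2(id10) recv 67: fwd; pos3(id27) recv 37: fwd; pos1(id37) recv 86: fwd
Round 3: pos3(id27) recv 67: fwd; pos4(id86) recv 37: drop; pos2(id10) recv 86: fwd
After round 3: 2 messages still in flight

Answer: 2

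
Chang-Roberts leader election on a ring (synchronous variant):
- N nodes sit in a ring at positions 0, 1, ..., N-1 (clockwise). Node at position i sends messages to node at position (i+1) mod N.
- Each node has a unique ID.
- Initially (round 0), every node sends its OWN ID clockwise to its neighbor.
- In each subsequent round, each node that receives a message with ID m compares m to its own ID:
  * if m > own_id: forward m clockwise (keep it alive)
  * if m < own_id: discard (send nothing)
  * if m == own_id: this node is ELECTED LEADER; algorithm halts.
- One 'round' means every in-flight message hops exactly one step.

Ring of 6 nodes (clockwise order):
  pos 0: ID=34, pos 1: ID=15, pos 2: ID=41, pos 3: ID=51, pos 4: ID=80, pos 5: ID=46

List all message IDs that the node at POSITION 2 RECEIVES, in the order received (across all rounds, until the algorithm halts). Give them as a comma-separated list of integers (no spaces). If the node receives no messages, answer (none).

Answer: 15,34,46,80

Derivation:
Round 1: pos1(id15) recv 34: fwd; pos2(id41) recv 15: drop; pos3(id51) recv 41: drop; pos4(id80) recv 51: drop; pos5(id46) recv 80: fwd; pos0(id34) recv 46: fwd
Round 2: pos2(id41) recv 34: drop; pos0(id34) recv 80: fwd; pos1(id15) recv 46: fwd
Round 3: pos1(id15) recv 80: fwd; pos2(id41) recv 46: fwd
Round 4: pos2(id41) recv 80: fwd; pos3(id51) recv 46: drop
Round 5: pos3(id51) recv 80: fwd
Round 6: pos4(id80) recv 80: ELECTED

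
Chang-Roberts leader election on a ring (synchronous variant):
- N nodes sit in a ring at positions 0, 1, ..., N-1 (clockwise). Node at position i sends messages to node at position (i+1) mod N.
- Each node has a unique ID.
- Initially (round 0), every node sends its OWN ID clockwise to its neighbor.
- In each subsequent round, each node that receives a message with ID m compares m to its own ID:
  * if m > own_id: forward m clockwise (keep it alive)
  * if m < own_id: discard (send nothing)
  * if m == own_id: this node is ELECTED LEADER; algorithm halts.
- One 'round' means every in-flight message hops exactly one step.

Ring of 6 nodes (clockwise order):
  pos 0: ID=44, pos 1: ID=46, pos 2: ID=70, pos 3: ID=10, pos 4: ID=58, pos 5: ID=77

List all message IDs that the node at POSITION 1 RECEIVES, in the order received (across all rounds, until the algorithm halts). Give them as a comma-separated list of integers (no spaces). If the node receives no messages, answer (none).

Round 1: pos1(id46) recv 44: drop; pos2(id70) recv 46: drop; pos3(id10) recv 70: fwd; pos4(id58) recv 10: drop; pos5(id77) recv 58: drop; pos0(id44) recv 77: fwd
Round 2: pos4(id58) recv 70: fwd; pos1(id46) recv 77: fwd
Round 3: pos5(id77) recv 70: drop; pos2(id70) recv 77: fwd
Round 4: pos3(id10) recv 77: fwd
Round 5: pos4(id58) recv 77: fwd
Round 6: pos5(id77) recv 77: ELECTED

Answer: 44,77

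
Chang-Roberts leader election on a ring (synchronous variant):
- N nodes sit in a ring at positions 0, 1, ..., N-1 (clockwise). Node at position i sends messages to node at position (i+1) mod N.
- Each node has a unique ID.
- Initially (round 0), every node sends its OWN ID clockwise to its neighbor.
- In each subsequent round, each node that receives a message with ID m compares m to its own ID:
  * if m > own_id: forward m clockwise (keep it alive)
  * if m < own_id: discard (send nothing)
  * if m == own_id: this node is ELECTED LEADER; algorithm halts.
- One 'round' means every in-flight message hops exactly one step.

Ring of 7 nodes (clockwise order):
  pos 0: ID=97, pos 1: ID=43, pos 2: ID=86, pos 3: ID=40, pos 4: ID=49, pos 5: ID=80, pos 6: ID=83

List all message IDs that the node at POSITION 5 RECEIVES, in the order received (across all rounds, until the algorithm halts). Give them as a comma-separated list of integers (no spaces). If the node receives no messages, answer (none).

Round 1: pos1(id43) recv 97: fwd; pos2(id86) recv 43: drop; pos3(id40) recv 86: fwd; pos4(id49) recv 40: drop; pos5(id80) recv 49: drop; pos6(id83) recv 80: drop; pos0(id97) recv 83: drop
Round 2: pos2(id86) recv 97: fwd; pos4(id49) recv 86: fwd
Round 3: pos3(id40) recv 97: fwd; pos5(id80) recv 86: fwd
Round 4: pos4(id49) recv 97: fwd; pos6(id83) recv 86: fwd
Round 5: pos5(id80) recv 97: fwd; pos0(id97) recv 86: drop
Round 6: pos6(id83) recv 97: fwd
Round 7: pos0(id97) recv 97: ELECTED

Answer: 49,86,97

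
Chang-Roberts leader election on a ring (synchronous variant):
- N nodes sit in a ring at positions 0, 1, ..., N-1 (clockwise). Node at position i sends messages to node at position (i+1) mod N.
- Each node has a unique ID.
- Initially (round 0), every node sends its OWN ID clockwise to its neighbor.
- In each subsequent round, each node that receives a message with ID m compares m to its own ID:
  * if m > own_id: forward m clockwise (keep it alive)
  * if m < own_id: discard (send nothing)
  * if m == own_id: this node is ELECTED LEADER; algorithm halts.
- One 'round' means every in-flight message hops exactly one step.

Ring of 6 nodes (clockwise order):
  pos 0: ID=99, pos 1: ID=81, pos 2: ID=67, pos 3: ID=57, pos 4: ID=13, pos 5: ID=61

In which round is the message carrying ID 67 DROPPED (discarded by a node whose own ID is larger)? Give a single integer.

Round 1: pos1(id81) recv 99: fwd; pos2(id67) recv 81: fwd; pos3(id57) recv 67: fwd; pos4(id13) recv 57: fwd; pos5(id61) recv 13: drop; pos0(id99) recv 61: drop
Round 2: pos2(id67) recv 99: fwd; pos3(id57) recv 81: fwd; pos4(id13) recv 67: fwd; pos5(id61) recv 57: drop
Round 3: pos3(id57) recv 99: fwd; pos4(id13) recv 81: fwd; pos5(id61) recv 67: fwd
Round 4: pos4(id13) recv 99: fwd; pos5(id61) recv 81: fwd; pos0(id99) recv 67: drop
Round 5: pos5(id61) recv 99: fwd; pos0(id99) recv 81: drop
Round 6: pos0(id99) recv 99: ELECTED
Message ID 67 originates at pos 2; dropped at pos 0 in round 4

Answer: 4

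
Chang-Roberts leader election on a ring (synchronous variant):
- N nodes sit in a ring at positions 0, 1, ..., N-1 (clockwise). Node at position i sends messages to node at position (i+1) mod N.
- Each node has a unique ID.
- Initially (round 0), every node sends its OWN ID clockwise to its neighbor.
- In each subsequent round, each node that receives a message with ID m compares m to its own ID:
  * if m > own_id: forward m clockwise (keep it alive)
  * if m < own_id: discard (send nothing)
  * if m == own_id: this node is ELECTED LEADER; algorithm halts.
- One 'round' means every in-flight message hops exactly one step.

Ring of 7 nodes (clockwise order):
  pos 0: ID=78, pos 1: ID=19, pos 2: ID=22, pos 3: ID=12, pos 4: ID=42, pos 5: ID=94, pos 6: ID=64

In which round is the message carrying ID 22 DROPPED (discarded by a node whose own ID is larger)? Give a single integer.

Round 1: pos1(id19) recv 78: fwd; pos2(id22) recv 19: drop; pos3(id12) recv 22: fwd; pos4(id42) recv 12: drop; pos5(id94) recv 42: drop; pos6(id64) recv 94: fwd; pos0(id78) recv 64: drop
Round 2: pos2(id22) recv 78: fwd; pos4(id42) recv 22: drop; pos0(id78) recv 94: fwd
Round 3: pos3(id12) recv 78: fwd; pos1(id19) recv 94: fwd
Round 4: pos4(id42) recv 78: fwd; pos2(id22) recv 94: fwd
Round 5: pos5(id94) recv 78: drop; pos3(id12) recv 94: fwd
Round 6: pos4(id42) recv 94: fwd
Round 7: pos5(id94) recv 94: ELECTED
Message ID 22 originates at pos 2; dropped at pos 4 in round 2

Answer: 2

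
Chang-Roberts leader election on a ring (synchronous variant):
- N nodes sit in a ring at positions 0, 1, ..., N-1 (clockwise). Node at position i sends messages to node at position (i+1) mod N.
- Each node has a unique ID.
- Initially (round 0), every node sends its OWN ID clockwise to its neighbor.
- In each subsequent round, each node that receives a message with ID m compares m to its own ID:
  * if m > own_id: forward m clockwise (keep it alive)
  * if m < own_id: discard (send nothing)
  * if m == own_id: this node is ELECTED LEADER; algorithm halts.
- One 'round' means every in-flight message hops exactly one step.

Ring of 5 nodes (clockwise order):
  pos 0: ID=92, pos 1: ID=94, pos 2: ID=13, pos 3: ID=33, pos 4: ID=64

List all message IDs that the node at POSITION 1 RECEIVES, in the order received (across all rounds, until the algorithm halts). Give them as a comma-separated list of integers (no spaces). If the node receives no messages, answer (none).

Round 1: pos1(id94) recv 92: drop; pos2(id13) recv 94: fwd; pos3(id33) recv 13: drop; pos4(id64) recv 33: drop; pos0(id92) recv 64: drop
Round 2: pos3(id33) recv 94: fwd
Round 3: pos4(id64) recv 94: fwd
Round 4: pos0(id92) recv 94: fwd
Round 5: pos1(id94) recv 94: ELECTED

Answer: 92,94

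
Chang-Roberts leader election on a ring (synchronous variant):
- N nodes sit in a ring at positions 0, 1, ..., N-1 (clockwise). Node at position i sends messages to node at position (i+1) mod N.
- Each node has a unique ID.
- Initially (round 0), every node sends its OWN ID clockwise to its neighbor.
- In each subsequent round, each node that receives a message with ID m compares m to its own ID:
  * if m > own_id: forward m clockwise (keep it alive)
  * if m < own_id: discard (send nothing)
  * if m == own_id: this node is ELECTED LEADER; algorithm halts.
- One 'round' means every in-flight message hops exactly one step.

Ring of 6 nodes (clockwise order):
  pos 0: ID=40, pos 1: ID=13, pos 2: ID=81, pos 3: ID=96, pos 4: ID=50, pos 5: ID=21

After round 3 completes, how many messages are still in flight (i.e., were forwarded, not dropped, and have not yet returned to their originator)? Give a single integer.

Answer: 2

Derivation:
Round 1: pos1(id13) recv 40: fwd; pos2(id81) recv 13: drop; pos3(id96) recv 81: drop; pos4(id50) recv 96: fwd; pos5(id21) recv 50: fwd; pos0(id40) recv 21: drop
Round 2: pos2(id81) recv 40: drop; pos5(id21) recv 96: fwd; pos0(id40) recv 50: fwd
Round 3: pos0(id40) recv 96: fwd; pos1(id13) recv 50: fwd
After round 3: 2 messages still in flight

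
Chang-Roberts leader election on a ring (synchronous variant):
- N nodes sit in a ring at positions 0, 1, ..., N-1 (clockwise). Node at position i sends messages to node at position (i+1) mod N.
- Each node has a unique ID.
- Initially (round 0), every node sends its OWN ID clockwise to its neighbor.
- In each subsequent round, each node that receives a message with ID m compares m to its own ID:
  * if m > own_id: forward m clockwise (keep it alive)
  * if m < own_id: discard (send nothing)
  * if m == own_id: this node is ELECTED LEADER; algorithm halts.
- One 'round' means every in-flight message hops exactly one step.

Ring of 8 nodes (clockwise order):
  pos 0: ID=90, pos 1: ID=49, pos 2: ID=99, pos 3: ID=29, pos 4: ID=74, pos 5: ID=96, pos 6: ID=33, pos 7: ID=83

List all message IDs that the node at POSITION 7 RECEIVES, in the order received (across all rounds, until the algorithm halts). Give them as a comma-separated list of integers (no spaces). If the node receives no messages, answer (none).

Round 1: pos1(id49) recv 90: fwd; pos2(id99) recv 49: drop; pos3(id29) recv 99: fwd; pos4(id74) recv 29: drop; pos5(id96) recv 74: drop; pos6(id33) recv 96: fwd; pos7(id83) recv 33: drop; pos0(id90) recv 83: drop
Round 2: pos2(id99) recv 90: drop; pos4(id74) recv 99: fwd; pos7(id83) recv 96: fwd
Round 3: pos5(id96) recv 99: fwd; pos0(id90) recv 96: fwd
Round 4: pos6(id33) recv 99: fwd; pos1(id49) recv 96: fwd
Round 5: pos7(id83) recv 99: fwd; pos2(id99) recv 96: drop
Round 6: pos0(id90) recv 99: fwd
Round 7: pos1(id49) recv 99: fwd
Round 8: pos2(id99) recv 99: ELECTED

Answer: 33,96,99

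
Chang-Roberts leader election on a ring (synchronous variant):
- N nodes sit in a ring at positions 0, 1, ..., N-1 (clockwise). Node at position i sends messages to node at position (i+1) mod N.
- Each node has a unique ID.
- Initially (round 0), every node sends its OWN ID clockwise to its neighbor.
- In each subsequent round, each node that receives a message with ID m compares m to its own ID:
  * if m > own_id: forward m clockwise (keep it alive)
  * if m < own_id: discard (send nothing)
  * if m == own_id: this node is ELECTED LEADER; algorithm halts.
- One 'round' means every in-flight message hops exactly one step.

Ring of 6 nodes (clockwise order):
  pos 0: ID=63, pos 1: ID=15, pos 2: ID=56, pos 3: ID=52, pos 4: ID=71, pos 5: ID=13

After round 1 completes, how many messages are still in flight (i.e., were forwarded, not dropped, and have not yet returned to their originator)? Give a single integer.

Answer: 3

Derivation:
Round 1: pos1(id15) recv 63: fwd; pos2(id56) recv 15: drop; pos3(id52) recv 56: fwd; pos4(id71) recv 52: drop; pos5(id13) recv 71: fwd; pos0(id63) recv 13: drop
After round 1: 3 messages still in flight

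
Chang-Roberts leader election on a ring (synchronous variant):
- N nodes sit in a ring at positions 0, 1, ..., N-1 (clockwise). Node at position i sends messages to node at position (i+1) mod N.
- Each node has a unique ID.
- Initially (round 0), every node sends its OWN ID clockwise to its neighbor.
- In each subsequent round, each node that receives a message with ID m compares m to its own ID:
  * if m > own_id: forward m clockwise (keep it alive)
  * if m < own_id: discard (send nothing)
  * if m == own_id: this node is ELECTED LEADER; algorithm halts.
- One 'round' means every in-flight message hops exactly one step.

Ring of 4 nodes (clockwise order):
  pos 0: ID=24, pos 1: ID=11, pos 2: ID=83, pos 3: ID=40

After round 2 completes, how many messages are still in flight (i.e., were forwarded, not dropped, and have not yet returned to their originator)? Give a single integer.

Answer: 2

Derivation:
Round 1: pos1(id11) recv 24: fwd; pos2(id83) recv 11: drop; pos3(id40) recv 83: fwd; pos0(id24) recv 40: fwd
Round 2: pos2(id83) recv 24: drop; pos0(id24) recv 83: fwd; pos1(id11) recv 40: fwd
After round 2: 2 messages still in flight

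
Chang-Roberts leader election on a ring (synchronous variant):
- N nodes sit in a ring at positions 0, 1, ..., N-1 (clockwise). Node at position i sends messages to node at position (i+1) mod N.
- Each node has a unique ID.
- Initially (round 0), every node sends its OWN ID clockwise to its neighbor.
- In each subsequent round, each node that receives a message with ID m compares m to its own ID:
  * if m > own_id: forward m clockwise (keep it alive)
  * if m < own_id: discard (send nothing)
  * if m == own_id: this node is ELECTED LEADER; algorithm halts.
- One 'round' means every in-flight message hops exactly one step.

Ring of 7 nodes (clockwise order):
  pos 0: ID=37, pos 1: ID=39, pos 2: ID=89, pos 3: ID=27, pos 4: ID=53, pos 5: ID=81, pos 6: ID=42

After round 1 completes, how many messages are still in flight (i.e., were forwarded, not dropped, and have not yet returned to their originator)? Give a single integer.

Round 1: pos1(id39) recv 37: drop; pos2(id89) recv 39: drop; pos3(id27) recv 89: fwd; pos4(id53) recv 27: drop; pos5(id81) recv 53: drop; pos6(id42) recv 81: fwd; pos0(id37) recv 42: fwd
After round 1: 3 messages still in flight

Answer: 3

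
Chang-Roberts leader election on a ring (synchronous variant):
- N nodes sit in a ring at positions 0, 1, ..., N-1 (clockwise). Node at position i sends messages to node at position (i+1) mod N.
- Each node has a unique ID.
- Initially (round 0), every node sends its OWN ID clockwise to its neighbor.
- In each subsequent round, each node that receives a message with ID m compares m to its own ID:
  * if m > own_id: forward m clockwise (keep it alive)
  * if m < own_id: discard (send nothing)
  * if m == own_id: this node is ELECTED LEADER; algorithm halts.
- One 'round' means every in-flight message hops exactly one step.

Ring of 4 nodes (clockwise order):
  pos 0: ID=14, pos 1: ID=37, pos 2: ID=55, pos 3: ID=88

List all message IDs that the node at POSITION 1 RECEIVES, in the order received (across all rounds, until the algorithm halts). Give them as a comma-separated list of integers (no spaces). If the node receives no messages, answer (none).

Answer: 14,88

Derivation:
Round 1: pos1(id37) recv 14: drop; pos2(id55) recv 37: drop; pos3(id88) recv 55: drop; pos0(id14) recv 88: fwd
Round 2: pos1(id37) recv 88: fwd
Round 3: pos2(id55) recv 88: fwd
Round 4: pos3(id88) recv 88: ELECTED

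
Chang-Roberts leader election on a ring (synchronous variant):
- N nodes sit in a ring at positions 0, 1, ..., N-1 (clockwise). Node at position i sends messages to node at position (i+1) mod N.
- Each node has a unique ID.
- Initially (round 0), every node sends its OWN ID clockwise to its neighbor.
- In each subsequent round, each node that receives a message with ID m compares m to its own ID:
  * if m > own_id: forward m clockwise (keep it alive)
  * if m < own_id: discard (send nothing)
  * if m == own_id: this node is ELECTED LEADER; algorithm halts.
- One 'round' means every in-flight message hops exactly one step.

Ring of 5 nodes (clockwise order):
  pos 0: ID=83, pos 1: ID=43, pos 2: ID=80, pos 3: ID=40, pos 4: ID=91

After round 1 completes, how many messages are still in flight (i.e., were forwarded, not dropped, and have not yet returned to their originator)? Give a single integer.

Round 1: pos1(id43) recv 83: fwd; pos2(id80) recv 43: drop; pos3(id40) recv 80: fwd; pos4(id91) recv 40: drop; pos0(id83) recv 91: fwd
After round 1: 3 messages still in flight

Answer: 3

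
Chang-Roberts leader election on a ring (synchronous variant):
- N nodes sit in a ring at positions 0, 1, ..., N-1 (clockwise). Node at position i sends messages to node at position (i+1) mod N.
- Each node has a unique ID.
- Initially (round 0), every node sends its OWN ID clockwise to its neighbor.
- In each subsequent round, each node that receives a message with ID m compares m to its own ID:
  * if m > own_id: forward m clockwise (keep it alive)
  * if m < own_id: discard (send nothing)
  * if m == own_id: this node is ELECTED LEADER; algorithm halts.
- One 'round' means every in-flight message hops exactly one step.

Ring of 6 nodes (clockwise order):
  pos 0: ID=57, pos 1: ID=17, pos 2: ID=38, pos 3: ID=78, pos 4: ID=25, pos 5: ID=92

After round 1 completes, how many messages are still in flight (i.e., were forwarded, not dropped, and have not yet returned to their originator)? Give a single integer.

Round 1: pos1(id17) recv 57: fwd; pos2(id38) recv 17: drop; pos3(id78) recv 38: drop; pos4(id25) recv 78: fwd; pos5(id92) recv 25: drop; pos0(id57) recv 92: fwd
After round 1: 3 messages still in flight

Answer: 3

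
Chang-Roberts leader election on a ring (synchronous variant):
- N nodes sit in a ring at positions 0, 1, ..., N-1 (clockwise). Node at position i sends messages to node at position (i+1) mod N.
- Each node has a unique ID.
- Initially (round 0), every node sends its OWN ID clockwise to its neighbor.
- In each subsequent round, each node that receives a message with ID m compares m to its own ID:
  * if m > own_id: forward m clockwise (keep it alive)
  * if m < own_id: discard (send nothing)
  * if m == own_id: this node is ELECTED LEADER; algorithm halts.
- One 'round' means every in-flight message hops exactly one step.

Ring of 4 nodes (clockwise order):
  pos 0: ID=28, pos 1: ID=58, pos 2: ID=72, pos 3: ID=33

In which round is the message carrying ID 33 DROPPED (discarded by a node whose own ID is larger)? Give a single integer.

Answer: 2

Derivation:
Round 1: pos1(id58) recv 28: drop; pos2(id72) recv 58: drop; pos3(id33) recv 72: fwd; pos0(id28) recv 33: fwd
Round 2: pos0(id28) recv 72: fwd; pos1(id58) recv 33: drop
Round 3: pos1(id58) recv 72: fwd
Round 4: pos2(id72) recv 72: ELECTED
Message ID 33 originates at pos 3; dropped at pos 1 in round 2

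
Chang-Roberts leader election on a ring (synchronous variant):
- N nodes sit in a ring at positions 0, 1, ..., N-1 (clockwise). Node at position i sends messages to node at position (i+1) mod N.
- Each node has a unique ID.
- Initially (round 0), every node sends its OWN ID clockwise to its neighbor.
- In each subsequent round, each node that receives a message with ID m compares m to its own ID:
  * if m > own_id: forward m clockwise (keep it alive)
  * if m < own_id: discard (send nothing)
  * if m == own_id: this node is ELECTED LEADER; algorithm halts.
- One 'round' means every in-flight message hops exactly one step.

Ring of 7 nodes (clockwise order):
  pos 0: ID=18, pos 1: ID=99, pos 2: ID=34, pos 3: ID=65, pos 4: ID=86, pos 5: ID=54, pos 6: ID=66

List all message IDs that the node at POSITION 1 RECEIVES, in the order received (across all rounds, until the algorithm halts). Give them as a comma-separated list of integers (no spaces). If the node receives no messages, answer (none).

Round 1: pos1(id99) recv 18: drop; pos2(id34) recv 99: fwd; pos3(id65) recv 34: drop; pos4(id86) recv 65: drop; pos5(id54) recv 86: fwd; pos6(id66) recv 54: drop; pos0(id18) recv 66: fwd
Round 2: pos3(id65) recv 99: fwd; pos6(id66) recv 86: fwd; pos1(id99) recv 66: drop
Round 3: pos4(id86) recv 99: fwd; pos0(id18) recv 86: fwd
Round 4: pos5(id54) recv 99: fwd; pos1(id99) recv 86: drop
Round 5: pos6(id66) recv 99: fwd
Round 6: pos0(id18) recv 99: fwd
Round 7: pos1(id99) recv 99: ELECTED

Answer: 18,66,86,99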